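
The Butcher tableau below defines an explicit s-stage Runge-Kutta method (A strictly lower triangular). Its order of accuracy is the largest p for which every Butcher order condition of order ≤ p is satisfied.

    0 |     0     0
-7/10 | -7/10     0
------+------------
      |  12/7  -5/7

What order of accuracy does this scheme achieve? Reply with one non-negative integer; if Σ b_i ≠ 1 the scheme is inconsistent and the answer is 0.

2

b = (12/7, -5/7)
c = (0, -7/10)
Σ b_i: 12/7·1 + (-5/7)·1 = 1 ✓
b·c: (-5/7)·(-7/10) = 1/2 ✓; 2 stages ⇒ order 2.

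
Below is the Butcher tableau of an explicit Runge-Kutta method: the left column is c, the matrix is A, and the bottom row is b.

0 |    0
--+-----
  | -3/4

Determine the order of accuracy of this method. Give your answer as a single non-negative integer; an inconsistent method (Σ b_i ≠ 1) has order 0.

0

b = (-3/4)
c = (0)
Σ b_i: (-3/4)·1 = -3/4 ≠ 1 ⇒ order 0.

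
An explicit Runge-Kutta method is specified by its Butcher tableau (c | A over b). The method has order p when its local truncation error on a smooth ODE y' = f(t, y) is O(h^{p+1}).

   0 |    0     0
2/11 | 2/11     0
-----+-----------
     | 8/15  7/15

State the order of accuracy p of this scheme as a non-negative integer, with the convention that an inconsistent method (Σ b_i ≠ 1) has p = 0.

b = (8/15, 7/15)
c = (0, 2/11)
Σ b_i: 8/15·1 + 7/15·1 = 1 ✓
b·c: 7/15·2/11 = 14/165 ≠ 1/2 ⇒ order 1.

1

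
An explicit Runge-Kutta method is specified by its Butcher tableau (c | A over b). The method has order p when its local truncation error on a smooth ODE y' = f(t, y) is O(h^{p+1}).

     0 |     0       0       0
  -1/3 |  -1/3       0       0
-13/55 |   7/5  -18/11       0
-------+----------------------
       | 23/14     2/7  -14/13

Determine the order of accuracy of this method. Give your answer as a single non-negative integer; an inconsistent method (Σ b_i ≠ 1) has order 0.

0

b = (23/14, 2/7, -14/13)
c = (0, -1/3, -13/55)
Ac = (0, 0, 6/11)
Σ b_i: 23/14·1 + 2/7·1 + (-14/13)·1 = 155/182 ≠ 1 ⇒ order 0.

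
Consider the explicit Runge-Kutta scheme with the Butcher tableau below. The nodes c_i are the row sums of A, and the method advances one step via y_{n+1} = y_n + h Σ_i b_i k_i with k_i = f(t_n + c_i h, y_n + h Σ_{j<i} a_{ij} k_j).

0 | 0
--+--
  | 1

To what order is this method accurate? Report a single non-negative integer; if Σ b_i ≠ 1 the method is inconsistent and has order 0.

1

b = (1)
c = (0)
Σ b_i: 1·1 = 1 ✓; 1 stage ⇒ order 1.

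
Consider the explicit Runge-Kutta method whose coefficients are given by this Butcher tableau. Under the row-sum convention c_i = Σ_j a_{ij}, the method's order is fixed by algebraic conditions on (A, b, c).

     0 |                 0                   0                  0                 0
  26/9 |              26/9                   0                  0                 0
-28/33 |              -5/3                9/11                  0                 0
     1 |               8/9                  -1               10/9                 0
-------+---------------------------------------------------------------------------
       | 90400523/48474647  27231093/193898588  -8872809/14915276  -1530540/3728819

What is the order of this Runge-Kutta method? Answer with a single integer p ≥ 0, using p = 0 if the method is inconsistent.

3

b = (90400523/48474647, 27231093/193898588, -8872809/14915276, -1530540/3728819)
c = (0, 26/9, -28/33, 1)
Ac = (0, 0, 26/11, -1138/297)
Σ b_i: 90400523/48474647·1 + 27231093/193898588·1 + (-8872809/14915276)·1 + (-1530540/3728819)·1 = 1 ✓
b·c: 27231093/193898588·26/9 + (-8872809/14915276)·(-28/33) + (-1530540/3728819)·1 = 1/2 ✓
b·c²: 27231093/193898588·676/81 + (-8872809/14915276)·784/1089 + (-1530540/3728819)·1 = 1/3 ✓
b·Ac: (-8872809/14915276)·26/11 + (-1530540/3728819)·(-1138/297) = 1/6 ✓
b·c³: 27231093/193898588·17576/729 + (-8872809/14915276)·(-21952/35937) + (-1530540/3728819)·1 = 3697681534/1107459243 ≠ 1/4 ⇒ order 3.
b·(c∘Ac): (-8872809/14915276)·(-728/363) + (-1530540/3728819)·(-1138/297) = 30939358/11186457 ≠ 1/8
b·Ac²: (-8872809/14915276)·676/99 + (-1530540/3728819)·(-24652/3267) = -118714987/123051027 ≠ 1/12
b·A²c: (-1530540/3728819)·260/99 = -4019600/3728819 ≠ 1/24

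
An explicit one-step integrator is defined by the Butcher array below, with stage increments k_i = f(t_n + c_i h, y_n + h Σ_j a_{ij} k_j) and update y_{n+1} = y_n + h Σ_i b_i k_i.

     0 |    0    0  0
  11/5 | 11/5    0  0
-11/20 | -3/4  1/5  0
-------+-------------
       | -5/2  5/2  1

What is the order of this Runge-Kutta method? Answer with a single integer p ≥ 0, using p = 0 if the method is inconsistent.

1

b = (-5/2, 5/2, 1)
c = (0, 11/5, -11/20)
Ac = (0, 0, 11/25)
Σ b_i: (-5/2)·1 + 5/2·1 + 1·1 = 1 ✓
b·c: 5/2·11/5 + 1·(-11/20) = 99/20 ≠ 1/2 ⇒ order 1.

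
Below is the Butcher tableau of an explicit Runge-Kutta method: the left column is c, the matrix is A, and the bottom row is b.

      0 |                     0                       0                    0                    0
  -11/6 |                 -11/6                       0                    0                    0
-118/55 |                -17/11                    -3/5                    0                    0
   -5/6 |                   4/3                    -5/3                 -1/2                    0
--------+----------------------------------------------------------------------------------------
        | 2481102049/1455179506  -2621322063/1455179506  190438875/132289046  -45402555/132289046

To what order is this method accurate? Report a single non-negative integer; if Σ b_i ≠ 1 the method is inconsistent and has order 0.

3

b = (2481102049/1455179506, -2621322063/1455179506, 190438875/132289046, -45402555/132289046)
c = (0, -11/6, -118/55, -5/6)
Ac = (0, 0, 11/10, 4087/990)
Σ b_i: 2481102049/1455179506·1 + (-2621322063/1455179506)·1 + 190438875/132289046·1 + (-45402555/132289046)·1 = 1 ✓
b·c: (-2621322063/1455179506)·(-11/6) + 190438875/132289046·(-118/55) + (-45402555/132289046)·(-5/6) = 1/2 ✓
b·c²: (-2621322063/1455179506)·121/36 + 190438875/132289046·13924/3025 + (-45402555/132289046)·25/36 = 1/3 ✓
b·Ac: 190438875/132289046·11/10 + (-45402555/132289046)·4087/990 = 1/6 ✓
b·c³: (-2621322063/1455179506)·(-1331/216) + 190438875/132289046·(-1643032/166375) + (-45402555/132289046)·(-125/216) = -152845609669/52386462216 ≠ 1/4 ⇒ order 3.
b·(c∘Ac): 190438875/132289046·(-59/25) + (-45402555/132289046)·(-4087/1188) = -10556649175/4762405656 ≠ 1/8
b·Ac²: 190438875/132289046·(-121/60) + (-45402555/132289046)·(-2582021/326700) = -6241931921/32741538885 ≠ 1/12
b·A²c: (-45402555/132289046)·(-11/20) = 99885621/529156184 ≠ 1/24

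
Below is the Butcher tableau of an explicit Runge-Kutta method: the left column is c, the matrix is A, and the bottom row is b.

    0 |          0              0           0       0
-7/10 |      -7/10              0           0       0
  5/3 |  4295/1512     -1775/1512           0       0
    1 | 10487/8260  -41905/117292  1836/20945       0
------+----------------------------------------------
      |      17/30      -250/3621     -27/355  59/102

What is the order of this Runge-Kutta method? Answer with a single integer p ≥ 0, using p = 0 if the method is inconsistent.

b = (17/30, -250/3621, -27/355, 59/102)
c = (0, -7/10, 5/3, 1)
Ac = (0, 0, 355/432, 187/472)
Σ b_i: 17/30·1 + (-250/3621)·1 + (-27/355)·1 + 59/102·1 = 1 ✓
b·c: (-250/3621)·(-7/10) + (-27/355)·5/3 + 59/102·1 = 1/2 ✓
b·c²: (-250/3621)·49/100 + (-27/355)·25/9 + 59/102·1 = 1/3 ✓
b·Ac: (-27/355)·355/432 + 59/102·187/472 = 1/6 ✓
b·c³: (-250/3621)·(-343/1000) + (-27/355)·125/27 + 59/102·1 = 1/4 ✓
b·(c∘Ac): (-27/355)·1775/1296 + 59/102·187/472 = 1/8 ✓
b·Ac²: (-27/355)·(-497/864) + 59/102·323/4720 = 1/12 ✓
b·A²c: 59/102·17/236 = 1/24 ✓; 4 stages ⇒ order 4.

4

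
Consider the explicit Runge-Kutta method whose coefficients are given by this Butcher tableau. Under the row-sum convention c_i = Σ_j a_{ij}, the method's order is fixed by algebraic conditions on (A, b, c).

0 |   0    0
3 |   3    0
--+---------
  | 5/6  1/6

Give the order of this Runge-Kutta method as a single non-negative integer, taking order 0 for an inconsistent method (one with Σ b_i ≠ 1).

2

b = (5/6, 1/6)
c = (0, 3)
Σ b_i: 5/6·1 + 1/6·1 = 1 ✓
b·c: 1/6·3 = 1/2 ✓; 2 stages ⇒ order 2.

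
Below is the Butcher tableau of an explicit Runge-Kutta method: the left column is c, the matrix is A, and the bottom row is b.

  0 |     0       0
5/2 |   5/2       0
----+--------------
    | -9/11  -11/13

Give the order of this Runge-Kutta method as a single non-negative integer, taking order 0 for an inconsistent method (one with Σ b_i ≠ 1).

0

b = (-9/11, -11/13)
c = (0, 5/2)
Σ b_i: (-9/11)·1 + (-11/13)·1 = -238/143 ≠ 1 ⇒ order 0.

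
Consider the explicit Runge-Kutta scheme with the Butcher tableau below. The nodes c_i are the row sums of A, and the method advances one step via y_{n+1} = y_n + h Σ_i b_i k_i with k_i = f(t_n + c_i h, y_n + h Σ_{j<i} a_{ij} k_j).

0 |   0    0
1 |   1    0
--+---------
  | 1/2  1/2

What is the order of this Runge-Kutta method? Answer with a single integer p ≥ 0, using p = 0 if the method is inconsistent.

2

b = (1/2, 1/2)
c = (0, 1)
Σ b_i: 1/2·1 + 1/2·1 = 1 ✓
b·c: 1/2·1 = 1/2 ✓; 2 stages ⇒ order 2.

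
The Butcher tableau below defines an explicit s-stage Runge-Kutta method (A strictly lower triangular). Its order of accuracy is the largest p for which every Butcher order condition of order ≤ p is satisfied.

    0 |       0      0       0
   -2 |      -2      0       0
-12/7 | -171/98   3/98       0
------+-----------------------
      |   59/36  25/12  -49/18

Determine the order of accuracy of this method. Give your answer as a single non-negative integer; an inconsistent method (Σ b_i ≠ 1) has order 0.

b = (59/36, 25/12, -49/18)
c = (0, -2, -12/7)
Ac = (0, 0, -3/49)
Σ b_i: 59/36·1 + 25/12·1 + (-49/18)·1 = 1 ✓
b·c: 25/12·(-2) + (-49/18)·(-12/7) = 1/2 ✓
b·c²: 25/12·4 + (-49/18)·144/49 = 1/3 ✓
b·Ac: (-49/18)·(-3/49) = 1/6 ✓; 3 stages ⇒ order 3.

3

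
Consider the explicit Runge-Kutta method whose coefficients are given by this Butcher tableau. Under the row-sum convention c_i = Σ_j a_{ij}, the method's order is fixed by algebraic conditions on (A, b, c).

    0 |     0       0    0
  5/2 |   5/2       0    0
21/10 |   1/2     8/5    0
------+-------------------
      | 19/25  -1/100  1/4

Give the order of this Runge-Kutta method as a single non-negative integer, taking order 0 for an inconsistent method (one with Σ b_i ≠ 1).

2

b = (19/25, -1/100, 1/4)
c = (0, 5/2, 21/10)
Ac = (0, 0, 4)
Σ b_i: 19/25·1 + (-1/100)·1 + 1/4·1 = 1 ✓
b·c: (-1/100)·5/2 + 1/4·21/10 = 1/2 ✓
b·c²: (-1/100)·25/4 + 1/4·441/100 = 26/25 ≠ 1/3 ⇒ order 2.
b·Ac: 1/4·4 = 1 ≠ 1/6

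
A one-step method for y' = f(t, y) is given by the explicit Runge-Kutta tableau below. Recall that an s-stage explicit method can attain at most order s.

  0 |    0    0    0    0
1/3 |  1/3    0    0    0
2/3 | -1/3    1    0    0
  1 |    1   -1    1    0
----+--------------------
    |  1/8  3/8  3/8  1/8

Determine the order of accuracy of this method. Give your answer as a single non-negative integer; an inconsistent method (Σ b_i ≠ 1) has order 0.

4

b = (1/8, 3/8, 3/8, 1/8)
c = (0, 1/3, 2/3, 1)
Ac = (0, 0, 1/3, 1/3)
Σ b_i: 1/8·1 + 3/8·1 + 3/8·1 + 1/8·1 = 1 ✓
b·c: 3/8·1/3 + 3/8·2/3 + 1/8·1 = 1/2 ✓
b·c²: 3/8·1/9 + 3/8·4/9 + 1/8·1 = 1/3 ✓
b·Ac: 3/8·1/3 + 1/8·1/3 = 1/6 ✓
b·c³: 3/8·1/27 + 3/8·8/27 + 1/8·1 = 1/4 ✓
b·(c∘Ac): 3/8·2/9 + 1/8·1/3 = 1/8 ✓
b·Ac²: 3/8·1/9 + 1/8·1/3 = 1/12 ✓
b·A²c: 1/8·1/3 = 1/24 ✓; 4 stages ⇒ order 4.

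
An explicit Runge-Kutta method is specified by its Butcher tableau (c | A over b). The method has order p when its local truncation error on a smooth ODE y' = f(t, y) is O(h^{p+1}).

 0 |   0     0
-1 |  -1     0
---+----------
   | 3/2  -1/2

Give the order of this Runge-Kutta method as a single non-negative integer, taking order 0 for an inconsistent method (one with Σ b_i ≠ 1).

b = (3/2, -1/2)
c = (0, -1)
Σ b_i: 3/2·1 + (-1/2)·1 = 1 ✓
b·c: (-1/2)·(-1) = 1/2 ✓; 2 stages ⇒ order 2.

2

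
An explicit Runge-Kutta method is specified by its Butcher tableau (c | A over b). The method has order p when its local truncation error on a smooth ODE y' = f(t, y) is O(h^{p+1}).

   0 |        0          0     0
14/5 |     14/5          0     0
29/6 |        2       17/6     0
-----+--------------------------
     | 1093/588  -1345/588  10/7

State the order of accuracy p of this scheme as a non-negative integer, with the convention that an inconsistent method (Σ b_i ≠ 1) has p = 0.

2

b = (1093/588, -1345/588, 10/7)
c = (0, 14/5, 29/6)
Ac = (0, 0, 119/15)
Σ b_i: 1093/588·1 + (-1345/588)·1 + 10/7·1 = 1 ✓
b·c: (-1345/588)·14/5 + 10/7·29/6 = 1/2 ✓
b·c²: (-1345/588)·196/25 + 10/7·841/36 = 9727/630 ≠ 1/3 ⇒ order 2.
b·Ac: 10/7·119/15 = 34/3 ≠ 1/6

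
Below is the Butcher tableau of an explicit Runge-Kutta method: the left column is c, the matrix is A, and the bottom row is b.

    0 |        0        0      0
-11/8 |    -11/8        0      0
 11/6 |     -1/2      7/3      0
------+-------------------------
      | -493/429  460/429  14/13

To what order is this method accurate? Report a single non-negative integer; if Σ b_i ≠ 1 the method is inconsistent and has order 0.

2

b = (-493/429, 460/429, 14/13)
c = (0, -11/8, 11/6)
Ac = (0, 0, -77/24)
Σ b_i: (-493/429)·1 + 460/429·1 + 14/13·1 = 1 ✓
b·c: 460/429·(-11/8) + 14/13·11/6 = 1/2 ✓
b·c²: 460/429·121/64 + 14/13·121/36 = 10571/1872 ≠ 1/3 ⇒ order 2.
b·Ac: 14/13·(-77/24) = -539/156 ≠ 1/6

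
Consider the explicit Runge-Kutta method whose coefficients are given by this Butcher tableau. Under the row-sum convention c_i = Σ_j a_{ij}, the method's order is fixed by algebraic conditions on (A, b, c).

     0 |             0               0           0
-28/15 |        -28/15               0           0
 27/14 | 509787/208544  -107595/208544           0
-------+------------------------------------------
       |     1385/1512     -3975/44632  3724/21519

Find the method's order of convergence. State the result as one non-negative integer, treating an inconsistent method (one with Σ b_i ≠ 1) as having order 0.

3

b = (1385/1512, -3975/44632, 3724/21519)
c = (0, -28/15, 27/14)
Ac = (0, 0, 7173/7448)
Σ b_i: 1385/1512·1 + (-3975/44632)·1 + 3724/21519·1 = 1 ✓
b·c: (-3975/44632)·(-28/15) + 3724/21519·27/14 = 1/2 ✓
b·c²: (-3975/44632)·784/225 + 3724/21519·729/196 = 1/3 ✓
b·Ac: 3724/21519·7173/7448 = 1/6 ✓; 3 stages ⇒ order 3.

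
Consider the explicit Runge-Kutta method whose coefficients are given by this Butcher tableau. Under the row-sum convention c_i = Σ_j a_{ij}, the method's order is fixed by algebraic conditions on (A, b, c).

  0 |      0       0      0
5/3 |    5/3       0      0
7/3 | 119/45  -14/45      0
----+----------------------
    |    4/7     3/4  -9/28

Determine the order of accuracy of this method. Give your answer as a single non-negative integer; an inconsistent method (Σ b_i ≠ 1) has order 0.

3

b = (4/7, 3/4, -9/28)
c = (0, 5/3, 7/3)
Ac = (0, 0, -14/27)
Σ b_i: 4/7·1 + 3/4·1 + (-9/28)·1 = 1 ✓
b·c: 3/4·5/3 + (-9/28)·7/3 = 1/2 ✓
b·c²: 3/4·25/9 + (-9/28)·49/9 = 1/3 ✓
b·Ac: (-9/28)·(-14/27) = 1/6 ✓; 3 stages ⇒ order 3.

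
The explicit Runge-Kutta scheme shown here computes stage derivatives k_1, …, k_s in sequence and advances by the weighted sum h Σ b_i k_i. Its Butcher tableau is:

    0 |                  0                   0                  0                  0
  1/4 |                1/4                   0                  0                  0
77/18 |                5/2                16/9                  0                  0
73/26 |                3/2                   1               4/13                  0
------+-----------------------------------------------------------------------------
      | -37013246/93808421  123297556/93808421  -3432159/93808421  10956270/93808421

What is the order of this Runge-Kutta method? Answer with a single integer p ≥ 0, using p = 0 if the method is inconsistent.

3

b = (-37013246/93808421, 123297556/93808421, -3432159/93808421, 10956270/93808421)
c = (0, 1/4, 77/18, 73/26)
Ac = (0, 0, 4/9, 733/468)
Σ b_i: (-37013246/93808421)·1 + 123297556/93808421·1 + (-3432159/93808421)·1 + 10956270/93808421·1 = 1 ✓
b·c: 123297556/93808421·1/4 + (-3432159/93808421)·77/18 + 10956270/93808421·73/26 = 1/2 ✓
b·c²: 123297556/93808421·1/16 + (-3432159/93808421)·5929/324 + 10956270/93808421·5329/676 = 1/3 ✓
b·Ac: (-3432159/93808421)·4/9 + 10956270/93808421·733/468 = 1/6 ✓
b·c³: 123297556/93808421·1/64 + (-3432159/93808421)·456533/5832 + 10956270/93808421·389017/17576 = -19451840701/75261156048 ≠ 1/4 ⇒ order 3.
b·(c∘Ac): (-3432159/93808421)·154/81 + 10956270/93808421·53509/12168 = 499860673/1125701052 ≠ 1/8
b·Ac²: (-3432159/93808421)·1/9 + 10956270/93808421·95917/16848 = 1912944227/2894659848 ≠ 1/12
b·A²c: 10956270/93808421·16/117 = 4494880/281425263 ≠ 1/24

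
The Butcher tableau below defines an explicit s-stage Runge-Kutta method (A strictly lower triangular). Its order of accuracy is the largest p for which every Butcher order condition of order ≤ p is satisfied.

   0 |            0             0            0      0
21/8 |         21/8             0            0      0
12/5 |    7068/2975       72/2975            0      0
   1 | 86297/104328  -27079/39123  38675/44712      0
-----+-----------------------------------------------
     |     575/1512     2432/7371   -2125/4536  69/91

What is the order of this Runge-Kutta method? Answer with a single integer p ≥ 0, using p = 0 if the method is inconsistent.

4

b = (575/1512, 2432/7371, -2125/4536, 69/91)
c = (0, 21/8, 12/5, 1)
Ac = (0, 0, 27/425, 143/552)
Σ b_i: 575/1512·1 + 2432/7371·1 + (-2125/4536)·1 + 69/91·1 = 1 ✓
b·c: 2432/7371·21/8 + (-2125/4536)·12/5 + 69/91·1 = 1/2 ✓
b·c²: 2432/7371·441/64 + (-2125/4536)·144/25 + 69/91·1 = 1/3 ✓
b·Ac: (-2125/4536)·27/425 + 69/91·143/552 = 1/6 ✓
b·c³: 2432/7371·9261/512 + (-2125/4536)·1728/125 + 69/91·1 = 1/4 ✓
b·(c∘Ac): (-2125/4536)·324/2125 + 69/91·143/552 = 1/8 ✓
b·Ac²: (-2125/4536)·567/3400 + 69/91·2821/13248 = 1/12 ✓
b·A²c: 69/91·91/1656 = 1/24 ✓; 4 stages ⇒ order 4.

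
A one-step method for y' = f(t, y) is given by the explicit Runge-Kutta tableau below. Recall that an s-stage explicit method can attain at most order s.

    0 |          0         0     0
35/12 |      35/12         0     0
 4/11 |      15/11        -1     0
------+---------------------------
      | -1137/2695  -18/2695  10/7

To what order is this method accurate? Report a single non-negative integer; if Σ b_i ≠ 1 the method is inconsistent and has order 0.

b = (-1137/2695, -18/2695, 10/7)
c = (0, 35/12, 4/11)
Ac = (0, 0, -35/12)
Σ b_i: (-1137/2695)·1 + (-18/2695)·1 + 10/7·1 = 1 ✓
b·c: (-18/2695)·35/12 + 10/7·4/11 = 1/2 ✓
b·c²: (-18/2695)·1225/144 + 10/7·16/121 = 895/6776 ≠ 1/3 ⇒ order 2.
b·Ac: 10/7·(-35/12) = -25/6 ≠ 1/6

2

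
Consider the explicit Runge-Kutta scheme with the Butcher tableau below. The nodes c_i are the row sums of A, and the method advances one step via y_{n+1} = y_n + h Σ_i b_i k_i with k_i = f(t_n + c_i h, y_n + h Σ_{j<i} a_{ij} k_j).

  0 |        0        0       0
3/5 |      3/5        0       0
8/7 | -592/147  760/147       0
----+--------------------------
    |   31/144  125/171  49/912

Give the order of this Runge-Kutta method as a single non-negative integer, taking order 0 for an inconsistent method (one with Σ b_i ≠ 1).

b = (31/144, 125/171, 49/912)
c = (0, 3/5, 8/7)
Ac = (0, 0, 152/49)
Σ b_i: 31/144·1 + 125/171·1 + 49/912·1 = 1 ✓
b·c: 125/171·3/5 + 49/912·8/7 = 1/2 ✓
b·c²: 125/171·9/25 + 49/912·64/49 = 1/3 ✓
b·Ac: 49/912·152/49 = 1/6 ✓; 3 stages ⇒ order 3.

3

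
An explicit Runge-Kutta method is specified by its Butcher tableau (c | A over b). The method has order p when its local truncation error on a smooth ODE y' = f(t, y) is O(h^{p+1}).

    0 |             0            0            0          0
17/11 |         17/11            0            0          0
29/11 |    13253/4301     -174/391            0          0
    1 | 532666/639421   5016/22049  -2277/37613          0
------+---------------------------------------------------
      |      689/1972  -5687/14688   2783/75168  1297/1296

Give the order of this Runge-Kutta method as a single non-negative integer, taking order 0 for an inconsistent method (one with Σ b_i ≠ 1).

b = (689/1972, -5687/14688, 2783/75168, 1297/1296)
c = (0, 17/11, 29/11, 1)
Ac = (0, 0, -174/253, 249/1297)
Σ b_i: 689/1972·1 + (-5687/14688)·1 + 2783/75168·1 + 1297/1296·1 = 1 ✓
b·c: (-5687/14688)·17/11 + 2783/75168·29/11 + 1297/1296·1 = 1/2 ✓
b·c²: (-5687/14688)·289/121 + 2783/75168·841/121 + 1297/1296·1 = 1/3 ✓
b·Ac: 2783/75168·(-174/253) + 1297/1296·249/1297 = 1/6 ✓
b·c³: (-5687/14688)·4913/1331 + 2783/75168·24389/1331 + 1297/1296·1 = 1/4 ✓
b·(c∘Ac): 2783/75168·(-5046/2783) + 1297/1296·249/1297 = 1/8 ✓
b·Ac²: 2783/75168·(-2958/2783) + 1297/1296·159/1297 = 1/12 ✓
b·A²c: 1297/1296·54/1297 = 1/24 ✓; 4 stages ⇒ order 4.

4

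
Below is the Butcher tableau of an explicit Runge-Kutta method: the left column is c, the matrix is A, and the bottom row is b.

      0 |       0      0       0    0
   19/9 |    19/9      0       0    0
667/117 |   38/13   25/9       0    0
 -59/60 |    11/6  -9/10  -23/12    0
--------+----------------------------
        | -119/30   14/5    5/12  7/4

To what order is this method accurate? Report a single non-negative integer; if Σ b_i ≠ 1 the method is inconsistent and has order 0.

b = (-119/30, 14/5, 5/12, 7/4)
c = (0, 19/9, 667/117, -59/60)
Ac = (0, 0, 475/81, -90043/7020)
Σ b_i: (-119/30)·1 + 14/5·1 + 5/12·1 + 7/4·1 = 1 ✓
b·c: 14/5·19/9 + 5/12·667/117 + 7/4·(-59/60) = 184363/28080 ≠ 1/2 ⇒ order 1.

1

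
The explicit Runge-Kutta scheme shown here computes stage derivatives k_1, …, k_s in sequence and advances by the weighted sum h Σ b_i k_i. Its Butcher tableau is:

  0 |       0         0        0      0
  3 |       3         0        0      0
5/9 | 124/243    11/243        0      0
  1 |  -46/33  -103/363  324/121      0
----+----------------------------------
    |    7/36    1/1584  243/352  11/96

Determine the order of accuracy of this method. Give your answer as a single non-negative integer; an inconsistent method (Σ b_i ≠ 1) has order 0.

b = (7/36, 1/1584, 243/352, 11/96)
c = (0, 3, 5/9, 1)
Ac = (0, 0, 11/81, 7/11)
Σ b_i: 7/36·1 + 1/1584·1 + 243/352·1 + 11/96·1 = 1 ✓
b·c: 1/1584·3 + 243/352·5/9 + 11/96·1 = 1/2 ✓
b·c²: 1/1584·9 + 243/352·25/81 + 11/96·1 = 1/3 ✓
b·Ac: 243/352·11/81 + 11/96·7/11 = 1/6 ✓
b·c³: 1/1584·27 + 243/352·125/729 + 11/96·1 = 1/4 ✓
b·(c∘Ac): 243/352·55/729 + 11/96·7/11 = 1/8 ✓
b·Ac²: 243/352·11/27 + 11/96·(-19/11) = 1/12 ✓
b·A²c: 11/96·4/11 = 1/24 ✓; 4 stages ⇒ order 4.

4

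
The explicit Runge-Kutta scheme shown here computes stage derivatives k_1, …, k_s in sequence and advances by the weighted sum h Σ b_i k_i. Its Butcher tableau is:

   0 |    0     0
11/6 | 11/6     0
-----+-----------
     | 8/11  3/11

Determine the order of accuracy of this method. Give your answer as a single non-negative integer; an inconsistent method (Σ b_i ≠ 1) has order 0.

2

b = (8/11, 3/11)
c = (0, 11/6)
Σ b_i: 8/11·1 + 3/11·1 = 1 ✓
b·c: 3/11·11/6 = 1/2 ✓; 2 stages ⇒ order 2.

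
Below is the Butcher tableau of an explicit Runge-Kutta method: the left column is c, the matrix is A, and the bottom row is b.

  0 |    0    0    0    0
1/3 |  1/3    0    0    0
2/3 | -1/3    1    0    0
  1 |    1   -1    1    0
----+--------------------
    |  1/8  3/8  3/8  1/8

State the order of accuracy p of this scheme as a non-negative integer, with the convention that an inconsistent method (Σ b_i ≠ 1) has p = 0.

b = (1/8, 3/8, 3/8, 1/8)
c = (0, 1/3, 2/3, 1)
Ac = (0, 0, 1/3, 1/3)
Σ b_i: 1/8·1 + 3/8·1 + 3/8·1 + 1/8·1 = 1 ✓
b·c: 3/8·1/3 + 3/8·2/3 + 1/8·1 = 1/2 ✓
b·c²: 3/8·1/9 + 3/8·4/9 + 1/8·1 = 1/3 ✓
b·Ac: 3/8·1/3 + 1/8·1/3 = 1/6 ✓
b·c³: 3/8·1/27 + 3/8·8/27 + 1/8·1 = 1/4 ✓
b·(c∘Ac): 3/8·2/9 + 1/8·1/3 = 1/8 ✓
b·Ac²: 3/8·1/9 + 1/8·1/3 = 1/12 ✓
b·A²c: 1/8·1/3 = 1/24 ✓; 4 stages ⇒ order 4.

4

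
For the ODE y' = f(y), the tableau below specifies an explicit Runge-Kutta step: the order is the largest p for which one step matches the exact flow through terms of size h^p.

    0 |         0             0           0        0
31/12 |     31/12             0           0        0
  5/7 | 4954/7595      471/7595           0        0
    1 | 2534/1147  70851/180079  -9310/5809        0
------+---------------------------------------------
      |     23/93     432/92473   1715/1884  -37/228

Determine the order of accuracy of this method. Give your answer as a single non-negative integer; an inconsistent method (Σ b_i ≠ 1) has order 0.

4

b = (23/93, 432/92473, 1715/1884, -37/228)
c = (0, 31/12, 5/7, 1)
Ac = (0, 0, 157/980, -19/148)
Σ b_i: 23/93·1 + 432/92473·1 + 1715/1884·1 + (-37/228)·1 = 1 ✓
b·c: 432/92473·31/12 + 1715/1884·5/7 + (-37/228)·1 = 1/2 ✓
b·c²: 432/92473·961/144 + 1715/1884·25/49 + (-37/228)·1 = 1/3 ✓
b·Ac: 1715/1884·157/980 + (-37/228)·(-19/148) = 1/6 ✓
b·c³: 432/92473·29791/1728 + 1715/1884·125/343 + (-37/228)·1 = 1/4 ✓
b·(c∘Ac): 1715/1884·157/1372 + (-37/228)·(-19/148) = 1/8 ✓
b·Ac²: 1715/1884·4867/11760 + (-37/228)·3211/1776 = 1/12 ✓
b·A²c: (-37/228)·(-19/74) = 1/24 ✓; 4 stages ⇒ order 4.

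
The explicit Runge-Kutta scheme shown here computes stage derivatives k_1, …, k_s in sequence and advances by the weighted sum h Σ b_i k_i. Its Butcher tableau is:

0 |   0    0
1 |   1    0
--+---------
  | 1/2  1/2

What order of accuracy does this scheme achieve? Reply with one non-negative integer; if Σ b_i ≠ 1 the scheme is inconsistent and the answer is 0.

b = (1/2, 1/2)
c = (0, 1)
Σ b_i: 1/2·1 + 1/2·1 = 1 ✓
b·c: 1/2·1 = 1/2 ✓; 2 stages ⇒ order 2.

2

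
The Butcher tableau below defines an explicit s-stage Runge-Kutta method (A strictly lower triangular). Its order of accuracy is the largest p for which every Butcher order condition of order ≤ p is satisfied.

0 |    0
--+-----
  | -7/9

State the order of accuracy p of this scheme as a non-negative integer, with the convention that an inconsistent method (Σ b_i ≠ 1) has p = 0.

b = (-7/9)
c = (0)
Σ b_i: (-7/9)·1 = -7/9 ≠ 1 ⇒ order 0.

0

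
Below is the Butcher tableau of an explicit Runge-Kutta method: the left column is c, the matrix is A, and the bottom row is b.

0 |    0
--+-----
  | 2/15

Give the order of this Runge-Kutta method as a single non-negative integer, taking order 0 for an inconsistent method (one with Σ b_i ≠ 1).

b = (2/15)
c = (0)
Σ b_i: 2/15·1 = 2/15 ≠ 1 ⇒ order 0.

0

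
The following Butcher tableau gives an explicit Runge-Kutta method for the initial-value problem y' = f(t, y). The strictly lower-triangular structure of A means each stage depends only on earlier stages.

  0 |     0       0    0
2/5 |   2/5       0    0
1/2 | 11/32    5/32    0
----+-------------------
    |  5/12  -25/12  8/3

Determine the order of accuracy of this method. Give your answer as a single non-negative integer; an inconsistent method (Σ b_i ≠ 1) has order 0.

b = (5/12, -25/12, 8/3)
c = (0, 2/5, 1/2)
Ac = (0, 0, 1/16)
Σ b_i: 5/12·1 + (-25/12)·1 + 8/3·1 = 1 ✓
b·c: (-25/12)·2/5 + 8/3·1/2 = 1/2 ✓
b·c²: (-25/12)·4/25 + 8/3·1/4 = 1/3 ✓
b·Ac: 8/3·1/16 = 1/6 ✓; 3 stages ⇒ order 3.

3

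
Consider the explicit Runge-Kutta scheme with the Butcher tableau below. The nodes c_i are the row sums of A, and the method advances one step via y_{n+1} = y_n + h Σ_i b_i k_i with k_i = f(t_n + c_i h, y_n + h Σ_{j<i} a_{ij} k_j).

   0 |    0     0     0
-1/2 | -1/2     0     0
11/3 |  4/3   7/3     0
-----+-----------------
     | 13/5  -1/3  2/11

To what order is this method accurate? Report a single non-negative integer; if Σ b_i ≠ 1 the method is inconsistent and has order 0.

0

b = (13/5, -1/3, 2/11)
c = (0, -1/2, 11/3)
Ac = (0, 0, -7/6)
Σ b_i: 13/5·1 + (-1/3)·1 + 2/11·1 = 404/165 ≠ 1 ⇒ order 0.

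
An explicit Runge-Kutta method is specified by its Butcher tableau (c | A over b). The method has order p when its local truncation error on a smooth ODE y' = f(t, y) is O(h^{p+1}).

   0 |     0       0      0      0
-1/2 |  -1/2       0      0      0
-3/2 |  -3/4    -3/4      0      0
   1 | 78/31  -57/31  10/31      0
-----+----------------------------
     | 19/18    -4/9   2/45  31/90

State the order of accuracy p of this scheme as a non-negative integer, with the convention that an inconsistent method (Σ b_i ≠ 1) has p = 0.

4

b = (19/18, -4/9, 2/45, 31/90)
c = (0, -1/2, -3/2, 1)
Ac = (0, 0, 3/8, 27/62)
Σ b_i: 19/18·1 + (-4/9)·1 + 2/45·1 + 31/90·1 = 1 ✓
b·c: (-4/9)·(-1/2) + 2/45·(-3/2) + 31/90·1 = 1/2 ✓
b·c²: (-4/9)·1/4 + 2/45·9/4 + 31/90·1 = 1/3 ✓
b·Ac: 2/45·3/8 + 31/90·27/62 = 1/6 ✓
b·c³: (-4/9)·(-1/8) + 2/45·(-27/8) + 31/90·1 = 1/4 ✓
b·(c∘Ac): 2/45·(-9/16) + 31/90·27/62 = 1/8 ✓
b·Ac²: 2/45·(-3/16) + 31/90·33/124 = 1/12 ✓
b·A²c: 31/90·15/124 = 1/24 ✓; 4 stages ⇒ order 4.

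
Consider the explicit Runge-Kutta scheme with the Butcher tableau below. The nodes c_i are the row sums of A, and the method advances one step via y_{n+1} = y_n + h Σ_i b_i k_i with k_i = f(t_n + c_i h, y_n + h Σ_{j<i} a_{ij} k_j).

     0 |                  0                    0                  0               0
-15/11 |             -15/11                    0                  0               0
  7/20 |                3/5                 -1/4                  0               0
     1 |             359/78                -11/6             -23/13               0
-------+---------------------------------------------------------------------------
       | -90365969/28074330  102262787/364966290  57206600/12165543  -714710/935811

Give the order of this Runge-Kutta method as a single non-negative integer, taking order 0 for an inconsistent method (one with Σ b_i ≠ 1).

b = (-90365969/28074330, 102262787/364966290, 57206600/12165543, -714710/935811)
c = (0, -15/11, 7/20, 1)
Ac = (0, 0, 15/44, 489/260)
Σ b_i: (-90365969/28074330)·1 + 102262787/364966290·1 + 57206600/12165543·1 + (-714710/935811)·1 = 1 ✓
b·c: 102262787/364966290·(-15/11) + 57206600/12165543·7/20 + (-714710/935811)·1 = 1/2 ✓
b·c²: 102262787/364966290·225/121 + 57206600/12165543·49/400 + (-714710/935811)·1 = 1/3 ✓
b·Ac: 57206600/12165543·15/44 + (-714710/935811)·489/260 = 1/6 ✓
b·c³: 102262787/364966290·(-3375/1331) + 57206600/12165543·343/8000 + (-714710/935811)·1 = -524007707/411756840 ≠ 1/4 ⇒ order 3.
b·(c∘Ac): 57206600/12165543·21/176 + (-714710/935811)·489/260 = -91016/103979 ≠ 1/8
b·Ac²: 57206600/12165543·(-225/484) + (-714710/935811)·(-207397/57200) = 240116999/411756840 ≠ 1/12
b·A²c: (-714710/935811)·(-345/572) = 41095825/89213982 ≠ 1/24

3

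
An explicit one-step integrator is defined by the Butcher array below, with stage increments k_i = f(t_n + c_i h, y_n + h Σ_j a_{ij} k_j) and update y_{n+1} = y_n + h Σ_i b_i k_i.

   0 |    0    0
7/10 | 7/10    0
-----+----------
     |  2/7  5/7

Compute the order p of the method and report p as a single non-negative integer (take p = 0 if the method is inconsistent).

2

b = (2/7, 5/7)
c = (0, 7/10)
Σ b_i: 2/7·1 + 5/7·1 = 1 ✓
b·c: 5/7·7/10 = 1/2 ✓; 2 stages ⇒ order 2.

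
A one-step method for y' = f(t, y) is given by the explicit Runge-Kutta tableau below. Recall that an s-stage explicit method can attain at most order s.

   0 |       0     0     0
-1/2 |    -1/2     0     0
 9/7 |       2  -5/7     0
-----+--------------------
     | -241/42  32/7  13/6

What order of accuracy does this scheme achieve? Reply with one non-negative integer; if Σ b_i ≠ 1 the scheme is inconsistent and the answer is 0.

2

b = (-241/42, 32/7, 13/6)
c = (0, -1/2, 9/7)
Ac = (0, 0, 5/14)
Σ b_i: (-241/42)·1 + 32/7·1 + 13/6·1 = 1 ✓
b·c: 32/7·(-1/2) + 13/6·9/7 = 1/2 ✓
b·c²: 32/7·1/4 + 13/6·81/49 = 463/98 ≠ 1/3 ⇒ order 2.
b·Ac: 13/6·5/14 = 65/84 ≠ 1/6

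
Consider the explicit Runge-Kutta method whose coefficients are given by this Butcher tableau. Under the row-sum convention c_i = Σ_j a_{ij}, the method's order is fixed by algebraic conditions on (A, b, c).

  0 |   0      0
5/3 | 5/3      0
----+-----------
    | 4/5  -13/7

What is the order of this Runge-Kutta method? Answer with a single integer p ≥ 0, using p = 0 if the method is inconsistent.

b = (4/5, -13/7)
c = (0, 5/3)
Σ b_i: 4/5·1 + (-13/7)·1 = -37/35 ≠ 1 ⇒ order 0.

0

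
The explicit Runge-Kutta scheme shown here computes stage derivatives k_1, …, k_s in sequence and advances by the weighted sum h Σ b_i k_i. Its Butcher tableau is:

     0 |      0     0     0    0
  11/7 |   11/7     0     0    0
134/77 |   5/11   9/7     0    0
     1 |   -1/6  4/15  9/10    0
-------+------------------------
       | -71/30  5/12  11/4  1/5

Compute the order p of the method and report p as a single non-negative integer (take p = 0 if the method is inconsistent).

1

b = (-71/30, 5/12, 11/4, 1/5)
c = (0, 11/7, 134/77, 1)
Ac = (0, 0, 99/49, 2293/1155)
Σ b_i: (-71/30)·1 + 5/12·1 + 11/4·1 + 1/5·1 = 1 ✓
b·c: 5/12·11/7 + 11/4·134/77 + 1/5·1 = 2369/420 ≠ 1/2 ⇒ order 1.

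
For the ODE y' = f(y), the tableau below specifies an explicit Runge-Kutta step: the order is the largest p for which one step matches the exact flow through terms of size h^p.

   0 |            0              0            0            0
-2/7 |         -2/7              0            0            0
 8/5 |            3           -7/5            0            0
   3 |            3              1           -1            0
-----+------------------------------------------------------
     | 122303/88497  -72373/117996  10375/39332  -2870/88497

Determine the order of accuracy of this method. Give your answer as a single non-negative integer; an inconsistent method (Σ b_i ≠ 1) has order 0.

3

b = (122303/88497, -72373/117996, 10375/39332, -2870/88497)
c = (0, -2/7, 8/5, 3)
Ac = (0, 0, 2/5, -66/35)
Σ b_i: 122303/88497·1 + (-72373/117996)·1 + 10375/39332·1 + (-2870/88497)·1 = 1 ✓
b·c: (-72373/117996)·(-2/7) + 10375/39332·8/5 + (-2870/88497)·3 = 1/2 ✓
b·c²: (-72373/117996)·4/49 + 10375/39332·64/25 + (-2870/88497)·9 = 1/3 ✓
b·Ac: 10375/39332·2/5 + (-2870/88497)·(-66/35) = 1/6 ✓
b·c³: (-72373/117996)·(-8/343) + 10375/39332·512/125 + (-2870/88497)·27 = 6464/29499 ≠ 1/4 ⇒ order 3.
b·(c∘Ac): 10375/39332·16/25 + (-2870/88497)·(-198/35) = 3464/9833 ≠ 1/8
b·Ac²: 10375/39332·(-4/35) + (-2870/88497)·(-3036/1225) = 51859/1032465 ≠ 1/12
b·A²c: (-2870/88497)·(-2/5) = 1148/88497 ≠ 1/24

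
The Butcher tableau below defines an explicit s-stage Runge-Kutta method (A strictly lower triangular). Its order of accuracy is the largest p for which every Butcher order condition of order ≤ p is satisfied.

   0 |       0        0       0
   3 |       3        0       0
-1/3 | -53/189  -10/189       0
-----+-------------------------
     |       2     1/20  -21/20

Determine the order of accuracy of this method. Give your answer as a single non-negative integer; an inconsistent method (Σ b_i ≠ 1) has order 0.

b = (2, 1/20, -21/20)
c = (0, 3, -1/3)
Ac = (0, 0, -10/63)
Σ b_i: 2·1 + 1/20·1 + (-21/20)·1 = 1 ✓
b·c: 1/20·3 + (-21/20)·(-1/3) = 1/2 ✓
b·c²: 1/20·9 + (-21/20)·1/9 = 1/3 ✓
b·Ac: (-21/20)·(-10/63) = 1/6 ✓; 3 stages ⇒ order 3.

3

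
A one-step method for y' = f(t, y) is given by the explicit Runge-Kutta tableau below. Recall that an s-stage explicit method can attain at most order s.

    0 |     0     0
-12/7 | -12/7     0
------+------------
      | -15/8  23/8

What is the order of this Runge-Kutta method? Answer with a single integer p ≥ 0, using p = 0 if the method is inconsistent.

1

b = (-15/8, 23/8)
c = (0, -12/7)
Σ b_i: (-15/8)·1 + 23/8·1 = 1 ✓
b·c: 23/8·(-12/7) = -69/14 ≠ 1/2 ⇒ order 1.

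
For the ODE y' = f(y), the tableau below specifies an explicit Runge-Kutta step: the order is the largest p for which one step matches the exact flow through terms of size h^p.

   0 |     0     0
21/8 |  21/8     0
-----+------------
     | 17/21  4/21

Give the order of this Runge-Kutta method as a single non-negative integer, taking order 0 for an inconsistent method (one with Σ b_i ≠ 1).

2

b = (17/21, 4/21)
c = (0, 21/8)
Σ b_i: 17/21·1 + 4/21·1 = 1 ✓
b·c: 4/21·21/8 = 1/2 ✓; 2 stages ⇒ order 2.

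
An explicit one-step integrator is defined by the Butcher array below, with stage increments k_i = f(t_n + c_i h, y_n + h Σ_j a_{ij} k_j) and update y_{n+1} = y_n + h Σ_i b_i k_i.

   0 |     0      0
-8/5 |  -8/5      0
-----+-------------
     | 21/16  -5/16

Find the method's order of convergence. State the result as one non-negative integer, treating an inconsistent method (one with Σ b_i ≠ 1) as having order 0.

2

b = (21/16, -5/16)
c = (0, -8/5)
Σ b_i: 21/16·1 + (-5/16)·1 = 1 ✓
b·c: (-5/16)·(-8/5) = 1/2 ✓; 2 stages ⇒ order 2.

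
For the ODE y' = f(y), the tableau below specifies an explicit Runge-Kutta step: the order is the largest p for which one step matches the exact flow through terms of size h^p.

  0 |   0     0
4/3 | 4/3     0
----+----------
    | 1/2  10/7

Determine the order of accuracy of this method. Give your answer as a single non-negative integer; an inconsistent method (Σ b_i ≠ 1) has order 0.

0

b = (1/2, 10/7)
c = (0, 4/3)
Σ b_i: 1/2·1 + 10/7·1 = 27/14 ≠ 1 ⇒ order 0.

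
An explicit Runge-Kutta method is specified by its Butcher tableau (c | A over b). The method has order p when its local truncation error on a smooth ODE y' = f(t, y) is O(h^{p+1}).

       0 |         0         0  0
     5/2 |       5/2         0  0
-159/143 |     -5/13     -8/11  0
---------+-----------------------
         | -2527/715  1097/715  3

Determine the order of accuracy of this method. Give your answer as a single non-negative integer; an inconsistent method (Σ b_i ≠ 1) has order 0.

b = (-2527/715, 1097/715, 3)
c = (0, 5/2, -159/143)
Ac = (0, 0, -20/11)
Σ b_i: (-2527/715)·1 + 1097/715·1 + 3·1 = 1 ✓
b·c: 1097/715·5/2 + 3·(-159/143) = 1/2 ✓
b·c²: 1097/715·25/4 + 3·25281/20449 = 1087727/81796 ≠ 1/3 ⇒ order 2.
b·Ac: 3·(-20/11) = -60/11 ≠ 1/6

2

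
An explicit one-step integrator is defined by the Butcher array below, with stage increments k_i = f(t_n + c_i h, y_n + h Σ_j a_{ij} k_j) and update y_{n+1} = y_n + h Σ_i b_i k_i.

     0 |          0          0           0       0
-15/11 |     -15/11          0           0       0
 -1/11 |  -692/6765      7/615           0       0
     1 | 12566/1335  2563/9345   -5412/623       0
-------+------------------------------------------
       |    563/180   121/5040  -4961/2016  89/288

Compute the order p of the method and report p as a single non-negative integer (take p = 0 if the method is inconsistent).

b = (563/180, 121/5040, -4961/2016, 89/288)
c = (0, -15/11, -1/11, 1)
Ac = (0, 0, -7/451, 37/89)
Σ b_i: 563/180·1 + 121/5040·1 + (-4961/2016)·1 + 89/288·1 = 1 ✓
b·c: 121/5040·(-15/11) + (-4961/2016)·(-1/11) + 89/288·1 = 1/2 ✓
b·c²: 121/5040·225/121 + (-4961/2016)·1/121 + 89/288·1 = 1/3 ✓
b·Ac: (-4961/2016)·(-7/451) + 89/288·37/89 = 1/6 ✓
b·c³: 121/5040·(-3375/1331) + (-4961/2016)·(-1/1331) + 89/288·1 = 1/4 ✓
b·(c∘Ac): (-4961/2016)·7/4961 + 89/288·37/89 = 1/8 ✓
b·Ac²: (-4961/2016)·105/4961 + 89/288·39/89 = 1/12 ✓
b·A²c: 89/288·12/89 = 1/24 ✓; 4 stages ⇒ order 4.

4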